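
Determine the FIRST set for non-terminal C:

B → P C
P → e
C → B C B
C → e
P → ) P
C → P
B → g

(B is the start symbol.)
To compute FIRST(C), examine every production with C on the left-hand side, reading each right-hand side left to right until a non-nullable symbol is reached.

FIRST sets of the other non-terminals involved (by the same procedure, iterated to a fixed point):
  FIRST(B) = { ')', 'e', 'g' }
  FIRST(P) = { ')', 'e' }

From C → B C B:
  - B is a non-terminal: add FIRST(B) \ {ε} = { ')', 'e', 'g' }
    B is not nullable, so stop
From C → e:
  - e is a terminal: add 'e' and stop
From C → P:
  - P is a non-terminal: add FIRST(P) \ {ε} = { ')', 'e' }
    P is not nullable, so stop

Collecting: FIRST(C) = { ')', 'e', 'g' }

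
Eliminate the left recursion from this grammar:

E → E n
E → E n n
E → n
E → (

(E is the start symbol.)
E is directly left-recursive. The standard transformation for
  A → A α₁ | ... | A α_m | β₁ | ... | β_n
is
  A  → β₁ A' | ... | β_n A'
  A' → α₁ A' | ... | α_m A' | ε

E → n becomes E → n E'
E → ( becomes E → ( E'
E → E n becomes E' → n E'
E → E n n becomes E' → n n E'
Add E' → ε

Resulting grammar:
E → n E'
E → ( E'
E' → n E'
E' → n n E'
E' → ε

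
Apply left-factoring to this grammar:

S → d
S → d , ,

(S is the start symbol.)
Left-factoring transforms A → αβ₁ | αβ₂ into A → αA' and A' → β₁ | β₂
(α is the longest common prefix among the alternatives). Repeat until
no nonterminal has two alternatives with a common prefix.

Round 1: S has alternatives sharing prefix 'd'. Introduce S': S → d S'
  Add: S' → ε
  Add: S' → , ,

No remaining common prefixes — done.

Resulting grammar:
S → d S'
S' → ε
S' → , ,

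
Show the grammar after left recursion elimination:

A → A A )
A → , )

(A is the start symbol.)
A is directly left-recursive. The standard transformation for
  A → A α₁ | ... | A α_m | β₁ | ... | β_n
is
  A  → β₁ A' | ... | β_n A'
  A' → α₁ A' | ... | α_m A' | ε

A → , ) becomes A → , ) A'
A → A A ) becomes A' → A ) A'
Add A' → ε

Resulting grammar:
A → , ) A'
A' → A ) A'
A' → ε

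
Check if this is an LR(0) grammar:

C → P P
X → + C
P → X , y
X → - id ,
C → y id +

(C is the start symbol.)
A grammar is LR(0) if no state in the canonical LR(0) collection has:
  - both a shift item (dot before a terminal) and a complete item (shift-reduce conflict), or
  - two or more complete items (reduce-reduce conflict; the accept item [C' → C .] counts as a complete item here).

Augment with C' → C and build the canonical LR(0) collection (I0 = CLOSURE({[C' → . C]}), then GOTO on every symbol after a dot until no new states appear). It has 15 states:
  I0: { [C → . P P], [C → . y id +], [C' → . C], [P → . X , y], [X → . + C], [X → . - id ,] }  — shift
  I1: { [C → . P P], [C → . y id +], [P → . X , y], [X → + . C], [X → . + C], [X → . - id ,] }  — shift
  I2: { [X → - . id ,] }  — shift
  I3: { [C' → C .] }  — accept
  I4: { [C → P . P], [P → . X , y], [X → . + C], [X → . - id ,] }  — shift
  I5: { [P → X . , y] }  — shift
  I6: { [C → y . id +] }  — shift
  I7: { [C → y id . +] }  — shift
  I8: { [C → y id + .] }  — reduce
  I9: { [P → X , . y] }  — shift
  I10: { [P → X , y .] }  — reduce
  I11: { [C → P P .] }  — reduce
  I12: { [X → - id . ,] }  — shift
  I13: { [X → - id , .] }  — reduce
  I14: { [X → + C .] }  — reduce

Every state is either a pure shift/goto state or contains exactly one complete item and nothing to shift — no conflicts. The grammar is LR(0).

Answer: Yes, the grammar is LR(0)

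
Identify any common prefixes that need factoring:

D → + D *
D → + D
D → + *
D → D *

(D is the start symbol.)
Yes, D has productions with common prefix '+'

Left-factoring is needed when two productions for the same non-terminal
share a common prefix on the right-hand side.

Productions for D:
  D → + D *
  D → + D
  D → + *
  D → D *

Found common prefix '+' in productions for D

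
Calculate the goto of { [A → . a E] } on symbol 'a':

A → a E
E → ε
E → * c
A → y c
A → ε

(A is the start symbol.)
{ [A → a . E], [E → . * c], [E → .] }

GOTO(I, 'a') = CLOSURE({ [A → αX.β] : [A → α.Xβ] ∈ I, X = 'a' })

Items with dot before 'a', with the dot advanced:
  [A → . a E] → [A → a . E]
Closure of the advanced items:
  [A → a . E] has the dot before E: add [E → .], [E → . * c]

GOTO = { [A → a . E], [E → . * c], [E → .] }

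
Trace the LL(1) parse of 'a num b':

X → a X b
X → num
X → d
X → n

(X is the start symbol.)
Stack is shown with the top on the left.

Stack    Input      Action
--------------------------
X $      a num b $  output X → a X b
a X b $  a num b $  match 'a'
X b $    num b $    output X → num
num b $  num b $    match 'num'
b $      b $        match 'b'
$        $          accept

The string is accepted.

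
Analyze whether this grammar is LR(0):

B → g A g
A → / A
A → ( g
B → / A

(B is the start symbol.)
Yes, the grammar is LR(0)

A grammar is LR(0) if no state in the canonical LR(0) collection has:
  - both a shift item (dot before a terminal) and a complete item (shift-reduce conflict), or
  - two or more complete items (reduce-reduce conflict; the accept item [B' → B .] counts as a complete item here).

Augment with B' → B and build the canonical LR(0) collection (I0 = CLOSURE({[B' → . B]}), then GOTO on every symbol after a dot until no new states appear). It has 11 states:
  I0: { [B → . / A], [B → . g A g], [B' → . B] }  — shift
  I1: { [A → . ( g], [A → . / A], [B → / . A] }  — shift
  I2: { [B' → B .] }  — accept
  I3: { [A → . ( g], [A → . / A], [B → g . A g] }  — shift
  I4: { [A → ( . g] }  — shift
  I5: { [A → . ( g], [A → . / A], [A → / . A] }  — shift
  I6: { [B → g A . g] }  — shift
  I7: { [B → g A g .] }  — reduce
  I8: { [A → / A .] }  — reduce
  I9: { [A → ( g .] }  — reduce
  I10: { [B → / A .] }  — reduce

Every state is either a pure shift/goto state or contains exactly one complete item and nothing to shift — no conflicts. The grammar is LR(0).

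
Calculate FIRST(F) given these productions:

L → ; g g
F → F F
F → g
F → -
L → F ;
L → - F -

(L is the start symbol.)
{ '-', 'g' }

To compute FIRST(F), examine every production with F on the left-hand side, reading each right-hand side left to right until a non-nullable symbol is reached.

From F → F F:
  - F is the symbol being defined: contributes nothing new
    F is not nullable, so stop
From F → g:
  - g is a terminal: add 'g' and stop
From F → -:
  - '-' is a terminal: add '-' and stop

Collecting: FIRST(F) = { '-', 'g' }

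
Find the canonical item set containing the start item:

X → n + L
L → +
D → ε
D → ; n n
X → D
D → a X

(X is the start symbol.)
{ [D → . ; n n], [D → . a X], [D → .], [X → . D], [X → . n + L], [X' → . X] }

First, augment the grammar with X' → X
I₀ = CLOSURE({ [X' → . X] }):
  [X' → . X] has the dot before X: add [X → . n + L], [X → . D]
  [X → . D] has the dot before D: add [D → .], [D → . ; n n], [D → . a X]
No further items can be added.

I₀ = { [D → . ; n n], [D → . a X], [D → .], [X → . D], [X → . n + L], [X' → . X] }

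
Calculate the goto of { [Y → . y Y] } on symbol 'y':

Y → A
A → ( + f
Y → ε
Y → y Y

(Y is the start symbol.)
GOTO(I, 'y') = CLOSURE({ [A → αX.β] : [A → α.Xβ] ∈ I, X = 'y' })

Items with dot before 'y', with the dot advanced:
  [Y → . y Y] → [Y → y . Y]
Closure of the advanced items:
  [Y → y . Y] has the dot before Y: add [Y → . A], [Y → .], [Y → . y Y]
  [Y → . A] has the dot before A: add [A → . ( + f]

GOTO = { [A → . ( + f], [Y → . A], [Y → . y Y], [Y → .], [Y → y . Y] }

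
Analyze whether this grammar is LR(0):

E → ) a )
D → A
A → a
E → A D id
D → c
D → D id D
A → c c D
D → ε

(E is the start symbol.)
No. Shift-reduce conflict between [D → .] and [A → . a]

A grammar is LR(0) if no state in the canonical LR(0) collection has:
  - both a shift item (dot before a terminal) and a complete item (shift-reduce conflict), or
  - two or more complete items (reduce-reduce conflict; the accept item [E' → E .] counts as a complete item here).

Augment with E' → E and build the canonical LR(0) collection (I0 = CLOSURE({[E' → . E]}), then GOTO on every symbol after a dot until no new states appear). It has 16 states:
  I0: { [A → . a], [A → . c c D], [E → . ) a )], [E → . A D id], [E' → . E] }  — shift
  I1: { [E → ) . a )] }  — shift
  I2: { [A → . a], [A → . c c D], [D → . A], [D → . D id D], [D → . c], [D → .], [E → A . D id] }  — shift, reduce
  I3: { [E' → E .] }  — accept
  I4: { [A → a .] }  — reduce
  I5: { [A → c . c D] }  — shift
  I6: { [A → . a], [A → . c c D], [A → c c . D], [D → . A], [D → . D id D], [D → . c], [D → .] }  — shift, reduce
  I7: { [D → A .] }  — reduce
  I8: { [A → c c D .], [D → D . id D] }  — shift, reduce
  I9: { [A → c . c D], [D → c .] }  — shift, reduce
  I10: { [A → . a], [A → . c c D], [D → . A], [D → . D id D], [D → . c], [D → .], [D → D id . D] }  — shift, reduce
  I11: { [D → D . id D], [D → D id D .] }  — shift, reduce
  I12: { [D → D . id D], [E → A D . id] }  — shift
  I13: { [A → . a], [A → . c c D], [D → . A], [D → . D id D], [D → . c], [D → .], [D → D id . D], [E → A D id .] }  — shift, 2 reduces
  I14: { [E → ) a . )] }  — shift
  I15: { [E → ) a ) .] }  — reduce

Conflict in state I2:
  Shift-reduce conflict between [D → .] and [A → . a]
So the grammar is NOT LR(0).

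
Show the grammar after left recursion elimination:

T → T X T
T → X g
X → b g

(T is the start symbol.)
T is directly left-recursive. The standard transformation for
  A → A α₁ | ... | A α_m | β₁ | ... | β_n
is
  A  → β₁ A' | ... | β_n A'
  A' → α₁ A' | ... | α_m A' | ε

T → X g becomes T → X g T'
T → T X T becomes T' → X T T'
Add T' → ε

Productions for other non-terminals are unchanged:
  X → b g

Resulting grammar:
T → X g T'
T' → X T T'
T' → ε
X → b g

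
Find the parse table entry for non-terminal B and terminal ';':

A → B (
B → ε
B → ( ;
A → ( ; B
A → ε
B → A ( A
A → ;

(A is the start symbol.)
To find M[B, ';'], we find productions for B where ';' is in the predict set (PREDICT(N → α) = (FIRST(α) \ {ε}) ∪ (FOLLOW(N) if α ⇒* ε)).

Relevant sets:
  FIRST(A) = { '(', ';', ε }
  FOLLOW(B) = { $, '(' }

B → ε: PREDICT = { $, '(' }
B → ( ;: PREDICT = { '(' }
B → A ( A: PREDICT = { '(', ';' }
  ';' is in predict set, so this production goes in M[B, ';']

M[B, ';'] = B → A ( A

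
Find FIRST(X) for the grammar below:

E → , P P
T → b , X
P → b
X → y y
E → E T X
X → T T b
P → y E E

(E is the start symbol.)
FIRST sets of the other non-terminals involved (by the same procedure, iterated to a fixed point):
  FIRST(T) = { 'b' }

From X → y y:
  - y is a terminal: add 'y' and stop
From X → T T b:
  - T is a non-terminal: add FIRST(T) \ {ε} = { 'b' }
    T is not nullable, so stop

Collecting: FIRST(X) = { 'b', 'y' }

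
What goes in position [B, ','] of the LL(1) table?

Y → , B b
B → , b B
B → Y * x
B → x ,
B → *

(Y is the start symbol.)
B → , b B, B → Y * x

To find M[B, ','], we find productions for B where ',' is in the predict set (PREDICT(N → α) = (FIRST(α) \ {ε}) ∪ (FOLLOW(N) if α ⇒* ε)).

Relevant sets:
  FIRST(Y) = { ',' }

B → , b B: PREDICT = { ',' }
  ',' is in predict set, so this production goes in M[B, ',']
B → Y * x: PREDICT = { ',' }
  ',' is in predict set, so this production goes in M[B, ',']
B → x ,: PREDICT = { 'x' }
B → *: PREDICT = { '*' }

M[B, ','] = B → , b B, B → Y * x  (a multiply-defined cell — the grammar is not LL(1))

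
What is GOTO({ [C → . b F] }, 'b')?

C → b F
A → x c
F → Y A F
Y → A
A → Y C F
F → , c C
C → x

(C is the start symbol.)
GOTO(I, 'b') = CLOSURE({ [A → αX.β] : [A → α.Xβ] ∈ I, X = 'b' })

Items with dot before 'b', with the dot advanced:
  [C → . b F] → [C → b . F]
Closure of the advanced items:
  [C → b . F] has the dot before F: add [F → . Y A F], [F → . , c C]
  [F → . Y A F] has the dot before Y: add [Y → . A]
  [Y → . A] has the dot before A: add [A → . x c], [A → . Y C F]

GOTO = { [A → . Y C F], [A → . x c], [C → b . F], [F → . , c C], [F → . Y A F], [Y → . A] }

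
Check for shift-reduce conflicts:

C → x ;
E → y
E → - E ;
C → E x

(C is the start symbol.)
Augment with C' → C and build the canonical LR(0) collection (I0 = CLOSURE({[C' → . C]}), then GOTO on every symbol after a dot until no new states appear). It has 10 states:
  I0: { [C → . E x], [C → . x ;], [C' → . C], [E → . - E ;], [E → . y] }  — shift
  I1: { [E → - . E ;], [E → . - E ;], [E → . y] }  — shift
  I2: { [C' → C .] }  — accept
  I3: { [C → E . x] }  — shift
  I4: { [C → x . ;] }  — shift
  I5: { [E → y .] }  — reduce
  I6: { [C → x ; .] }  — reduce
  I7: { [C → E x .] }  — reduce
  I8: { [E → - E . ;] }  — shift
  I9: { [E → - E ; .] }  — reduce

No state contains both a complete item and a shift item.

Answer: No shift-reduce conflicts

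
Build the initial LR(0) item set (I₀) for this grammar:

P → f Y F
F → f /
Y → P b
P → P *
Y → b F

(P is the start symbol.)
First, augment the grammar with P' → P
I₀ = CLOSURE({ [P' → . P] }):
  [P' → . P] has the dot before P: add [P → . f Y F], [P → . P *]
No further items can be added.

I₀ = { [P → . P *], [P → . f Y F], [P' → . P] }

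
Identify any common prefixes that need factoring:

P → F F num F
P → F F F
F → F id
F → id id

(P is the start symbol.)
Left-factoring is needed when two productions for the same non-terminal
share a common prefix on the right-hand side.

Productions for P:
  P → F F num F
  P → F F F
Productions for F:
  F → F id
  F → id id

Found common prefix 'F F' in productions for P

Answer: Yes, P has productions with common prefix 'F F'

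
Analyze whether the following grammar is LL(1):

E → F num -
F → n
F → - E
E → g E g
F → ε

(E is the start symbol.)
Relevant sets:
  FIRST(F) = { '-', 'n', ε }
  FOLLOW(F) = { 'num' }

For E:
  PREDICT(E → F num '-') = { '-', 'n', 'num' }
  PREDICT(E → g E g) = { 'g' }
For F:
  PREDICT(F → n) = { 'n' }
  PREDICT(F → '-' E) = { '-' }
  PREDICT(F → ε) = { 'num' }

All predict sets are disjoint. The grammar IS LL(1).

Answer: Yes, the grammar is LL(1).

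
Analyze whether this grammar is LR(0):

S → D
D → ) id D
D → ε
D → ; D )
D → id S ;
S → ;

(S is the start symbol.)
No. Shift-reduce conflict between [D → .] and [D → . ) id D]

A grammar is LR(0) if no state in the canonical LR(0) collection has:
  - both a shift item (dot before a terminal) and a complete item (shift-reduce conflict), or
  - two or more complete items (reduce-reduce conflict; the accept item [S' → S .] counts as a complete item here).

Augment with S' → S and build the canonical LR(0) collection (I0 = CLOSURE({[S' → . S]}), then GOTO on every symbol after a dot until no new states appear). It has 13 states:
  I0: { [D → . ) id D], [D → . ; D )], [D → . id S ;], [D → .], [S → . ;], [S → . D], [S' → . S] }  — shift, reduce
  I1: { [D → ) . id D] }  — shift
  I2: { [D → . ) id D], [D → . ; D )], [D → . id S ;], [D → .], [D → ; . D )], [S → ; .] }  — shift, 2 reduces
  I3: { [S → D .] }  — reduce
  I4: { [S' → S .] }  — accept
  I5: { [D → . ) id D], [D → . ; D )], [D → . id S ;], [D → .], [D → id . S ;], [S → . ;], [S → . D] }  — shift, reduce
  I6: { [D → id S . ;] }  — shift
  I7: { [D → id S ; .] }  — reduce
  I8: { [D → . ) id D], [D → . ; D )], [D → . id S ;], [D → .], [D → ; . D )] }  — shift, reduce
  I9: { [D → ; D . )] }  — shift
  I10: { [D → ; D ) .] }  — reduce
  I11: { [D → ) id . D], [D → . ) id D], [D → . ; D )], [D → . id S ;], [D → .] }  — shift, reduce
  I12: { [D → ) id D .] }  — reduce

Conflict in state I0:
  Shift-reduce conflict between [D → .] and [D → . ) id D]
So the grammar is NOT LR(0).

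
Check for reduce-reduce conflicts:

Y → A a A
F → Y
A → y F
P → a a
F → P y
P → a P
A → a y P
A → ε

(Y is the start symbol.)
Augment with Y' → Y and build the canonical LR(0) collection (I0 = CLOSURE({[Y' → . Y]}), then GOTO on every symbol after a dot until no new states appear). It has 17 states:
  I0: { [A → . a y P], [A → . y F], [A → .], [Y → . A a A], [Y' → . Y] }  — shift, reduce
  I1: { [Y → A . a A] }  — shift
  I2: { [Y' → Y .] }  — accept
  I3: { [A → a . y P] }  — shift
  I4: { [A → . a y P], [A → . y F], [A → .], [A → y . F], [F → . P y], [F → . Y], [P → . a P], [P → . a a], [Y → . A a A] }  — shift, reduce
  I5: { [A → y F .] }  — reduce
  I6: { [F → P . y] }  — shift
  I7: { [F → Y .] }  — reduce
  I8: { [A → a . y P], [P → . a P], [P → . a a], [P → a . P], [P → a . a] }  — shift
  I9: { [P → a P .] }  — reduce
  I10: { [P → . a P], [P → . a a], [P → a . P], [P → a . a], [P → a a .] }  — shift, reduce
  I11: { [A → a y . P], [P → . a P], [P → . a a] }  — shift
  I12: { [A → a y P .] }  — reduce
  I13: { [P → . a P], [P → . a a], [P → a . P], [P → a . a] }  — shift
  I14: { [F → P y .] }  — reduce
  I15: { [A → . a y P], [A → . y F], [A → .], [Y → A a . A] }  — shift, reduce
  I16: { [Y → A a A .] }  — reduce

No state contains more than one complete item.

Answer: No reduce-reduce conflicts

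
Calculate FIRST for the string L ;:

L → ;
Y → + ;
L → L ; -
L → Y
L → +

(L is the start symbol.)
FIRST sets of the non-terminals involved (from the grammar, by fixed-point iteration):
  FIRST(L) = { '+', ';' }

To compute FIRST(L ;), process the symbols left to right:
Symbol L is a non-terminal. Add FIRST(L) \ {ε} = { '+', ';' }
L is not nullable (ε ∉ FIRST(L)), so stop here.
FIRST(L ;) = { '+', ';' }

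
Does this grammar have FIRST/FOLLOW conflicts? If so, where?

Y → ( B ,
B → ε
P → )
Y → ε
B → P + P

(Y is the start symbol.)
Nullable non-terminals: B, Y.
FIRST sets used below: FIRST(P) = { ')' }

B: nullable alternative(s) B → ε; FOLLOW(B) = { ',' }
  B → ε: FIRST \ {ε} = { } — this is the only nullable alternative, skip
  B → P + P: FIRST \ {ε} = { ')' } — disjoint from FOLLOW(B)

Y: nullable alternative(s) Y → ε; FOLLOW(Y) = { $ }
  Y → ( B ,: FIRST \ {ε} = { '(' } — disjoint from FOLLOW(Y)
  Y → ε: FIRST \ {ε} = { } — this is the only nullable alternative, skip

P has no nullable alternative, so no FIRST/FOLLOW check is needed there.

No FIRST/FOLLOW conflicts found.

Answer: No FIRST/FOLLOW conflicts.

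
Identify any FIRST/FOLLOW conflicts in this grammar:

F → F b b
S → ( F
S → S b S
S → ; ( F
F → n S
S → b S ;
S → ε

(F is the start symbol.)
Nullable non-terminals: S.
FIRST sets used below: FIRST(S) = { '(', ';', 'b', ε }

S: nullable alternative(s) S → ε; FOLLOW(S) = { $, ';', 'b' }
  S → ( F: FIRST \ {ε} = { '(' } — disjoint from FOLLOW(S)
  S → S b S: FIRST \ {ε} = { '(', ';', 'b' } — overlaps FOLLOW(S) on { ';', 'b' }: CONFLICT
  S → ; ( F: FIRST \ {ε} = { ';' } — overlaps FOLLOW(S) on { ';' }: CONFLICT
  S → b S ;: FIRST \ {ε} = { 'b' } — overlaps FOLLOW(S) on { 'b' }: CONFLICT
  S → ε: FIRST \ {ε} = { } — this is the only nullable alternative, skip

F has no nullable alternative, so no FIRST/FOLLOW check is needed there.

So the grammar has 3 FIRST/FOLLOW conflicts (marked CONFLICT above).

Answer: Yes. S → S b S with FOLLOW(S) on { ';', 'b' }; S → ';' '(' F with FOLLOW(S) on { ';' }; S → b S ';' with FOLLOW(S) on { 'b' }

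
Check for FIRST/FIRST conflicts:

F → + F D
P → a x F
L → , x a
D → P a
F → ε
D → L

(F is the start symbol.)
FIRST sets of the non-terminals at (or reachable through a nullable prefix from) the front of some alternative:
  FIRST(P) = { 'a' }
  FIRST(L) = { ',' }

Productions for F:
  F → + F D: FIRST = { '+' }
  F → ε: FIRST = { ε }
Productions for D:
  D → P a: FIRST = { 'a' }
  D → L: FIRST = { ',' }
P, L have only one production, so no FIRST/FIRST conflict is possible there.

All alternatives of each non-terminal have pairwise disjoint FIRST sets.

Answer: No FIRST/FIRST conflicts.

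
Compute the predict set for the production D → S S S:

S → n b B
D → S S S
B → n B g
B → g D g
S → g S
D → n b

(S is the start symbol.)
{ 'g', 'n' }

PREDICT(D → S S S) = (FIRST(RHS) \ {ε}) ∪ (FOLLOW(D) if ε ∈ FIRST(RHS), i.e. RHS ⇒* ε)
FIRST(S) = { 'g', 'n' }
FIRST(S S S) = { 'g', 'n' }
ε ∉ FIRST(S S S), so FOLLOW(D) is not added.
PREDICT(D → S S S) = { 'g', 'n' }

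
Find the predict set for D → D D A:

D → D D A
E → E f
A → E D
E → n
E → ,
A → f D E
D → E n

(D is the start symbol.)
PREDICT(D → D D A) = (FIRST(RHS) \ {ε}) ∪ (FOLLOW(D) if ε ∈ FIRST(RHS), i.e. RHS ⇒* ε)
FIRST(D) = { ',', 'n' }
FIRST(D D A) = { ',', 'n' }
ε ∉ FIRST(D D A), so FOLLOW(D) is not added.
PREDICT(D → D D A) = { ',', 'n' }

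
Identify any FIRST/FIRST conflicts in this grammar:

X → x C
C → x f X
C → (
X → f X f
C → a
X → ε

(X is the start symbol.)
A FIRST/FIRST conflict occurs when two productions N → α and N → β for the same non-terminal have FIRST(α) ∩ FIRST(β) ≠ ∅ (with ε ∈ FIRST of a nullable right-hand side, so two nullable alternatives also conflict).

Productions for X:
  X → x C: FIRST = { 'x' }
  X → f X f: FIRST = { 'f' }
  X → ε: FIRST = { ε }
Productions for C:
  C → x f X: FIRST = { 'x' }
  C → (: FIRST = { '(' }
  C → a: FIRST = { 'a' }

All alternatives of each non-terminal have pairwise disjoint FIRST sets.

Answer: No FIRST/FIRST conflicts.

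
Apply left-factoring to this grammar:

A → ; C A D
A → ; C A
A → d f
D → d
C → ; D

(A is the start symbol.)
Left-factoring transforms A → αβ₁ | αβ₂ into A → αA' and A' → β₁ | β₂
(α is the longest common prefix among the alternatives). Repeat until
no nonterminal has two alternatives with a common prefix.

Round 1: A has alternatives sharing prefix '; C A'. Introduce A': A → ; C A A'
  Add: A' → D
  Add: A' → ε

No remaining common prefixes — done.

Resulting grammar:
A → ; C A A'
A' → D
A' → ε
A → d f
D → d
C → ; D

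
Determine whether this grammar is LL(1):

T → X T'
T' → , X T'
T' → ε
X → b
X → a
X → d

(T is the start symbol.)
A grammar is LL(1) if for each non-terminal N with multiple productions, the predict sets of those productions are pairwise disjoint, where PREDICT(N → α) = (FIRST(α) \ {ε}) ∪ (FOLLOW(N) if α ⇒* ε).

Relevant sets:
  FOLLOW(T') = { $ }

For T':
  PREDICT(T' → ',' X T') = { ',' }
  PREDICT(T' → ε) = { $ }
For X:
  PREDICT(X → b) = { 'b' }
  PREDICT(X → a) = { 'a' }
  PREDICT(X → d) = { 'd' }
T has a single production, so nothing to check there.

All predict sets are disjoint. The grammar IS LL(1).

Answer: Yes, the grammar is LL(1).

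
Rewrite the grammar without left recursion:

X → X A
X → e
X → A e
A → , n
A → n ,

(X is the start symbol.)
X is directly left-recursive. The standard transformation for
  A → A α₁ | ... | A α_m | β₁ | ... | β_n
is
  A  → β₁ A' | ... | β_n A'
  A' → α₁ A' | ... | α_m A' | ε

X → e becomes X → e X'
X → A e becomes X → A e X'
X → X A becomes X' → A X'
Add X' → ε

Productions for other non-terminals are unchanged:
  A → , n
  A → n ,

Resulting grammar:
X → e X'
X → A e X'
X' → A X'
X' → ε
A → , n
A → n ,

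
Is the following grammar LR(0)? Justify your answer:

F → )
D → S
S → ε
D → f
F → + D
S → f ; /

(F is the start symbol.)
No. Shift-reduce conflict between [S → .] and [D → . f]

Augment with F' → F and build the canonical LR(0) collection (I0 = CLOSURE({[F' → . F]}), then GOTO on every symbol after a dot until no new states appear). It has 9 states:
  I0: { [F → . )], [F → . + D], [F' → . F] }  — shift
  I1: { [F → ) .] }  — reduce
  I2: { [D → . S], [D → . f], [F → + . D], [S → . f ; /], [S → .] }  — shift, reduce
  I3: { [F' → F .] }  — accept
  I4: { [F → + D .] }  — reduce
  I5: { [D → S .] }  — reduce
  I6: { [D → f .], [S → f . ; /] }  — shift, reduce
  I7: { [S → f ; . /] }  — shift
  I8: { [S → f ; / .] }  — reduce

Conflict in state I2:
  Shift-reduce conflict between [S → .] and [D → . f]
So the grammar is NOT LR(0).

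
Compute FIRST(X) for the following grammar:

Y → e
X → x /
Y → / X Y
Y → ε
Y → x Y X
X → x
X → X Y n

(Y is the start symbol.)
To compute FIRST(X), examine every production with X on the left-hand side, reading each right-hand side left to right until a non-nullable symbol is reached.

From X → x /:
  - x is a terminal: add 'x' and stop
From X → x:
  - x is a terminal: add 'x' and stop
From X → X Y n:
  - X is the symbol being defined: contributes nothing new
    X is not nullable, so stop

Collecting: FIRST(X) = { 'x' }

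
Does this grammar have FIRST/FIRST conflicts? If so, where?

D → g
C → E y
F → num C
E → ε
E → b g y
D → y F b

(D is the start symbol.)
A FIRST/FIRST conflict occurs when two productions N → α and N → β for the same non-terminal have FIRST(α) ∩ FIRST(β) ≠ ∅ (with ε ∈ FIRST of a nullable right-hand side, so two nullable alternatives also conflict).

Productions for D:
  D → g: FIRST = { 'g' }
  D → y F b: FIRST = { 'y' }
Productions for E:
  E → ε: FIRST = { ε }
  E → b g y: FIRST = { 'b' }
C, F have only one production, so no FIRST/FIRST conflict is possible there.

All alternatives of each non-terminal have pairwise disjoint FIRST sets.

Answer: No FIRST/FIRST conflicts.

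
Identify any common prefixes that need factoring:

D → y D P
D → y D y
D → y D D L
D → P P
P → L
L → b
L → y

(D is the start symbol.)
Yes, D has productions with common prefix 'y D'

Left-factoring is needed when two productions for the same non-terminal
share a common prefix on the right-hand side.

Productions for D:
  D → y D P
  D → y D y
  D → y D D L
  D → P P
Productions for L:
  L → b
  L → y

Found common prefix 'y D' in productions for D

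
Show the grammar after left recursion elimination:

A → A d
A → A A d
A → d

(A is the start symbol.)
A is directly left-recursive. The standard transformation for
  A → A α₁ | ... | A α_m | β₁ | ... | β_n
is
  A  → β₁ A' | ... | β_n A'
  A' → α₁ A' | ... | α_m A' | ε

A → d becomes A → d A'
A → A d becomes A' → d A'
A → A A d becomes A' → A d A'
Add A' → ε

Resulting grammar:
A → d A'
A' → d A'
A' → A d A'
A' → ε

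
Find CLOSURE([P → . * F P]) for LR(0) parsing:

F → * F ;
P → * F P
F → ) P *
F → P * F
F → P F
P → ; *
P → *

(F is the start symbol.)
To compute CLOSURE, for each item [A → α.Bβ] where B is a non-terminal, add [B → .γ] for all productions B → γ; repeat for the newly added items until nothing changes.

Start with: [P → . * F P]
The dot precedes the terminal '*', so nothing is added.

CLOSURE = { [P → . * F P] }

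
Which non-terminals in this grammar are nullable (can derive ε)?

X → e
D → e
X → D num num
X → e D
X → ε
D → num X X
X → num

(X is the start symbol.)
{ 'X' }

ε-productions: X → ε
So X is immediately nullable.
No further non-terminal can be added: every production for the remaining non-terminals contains a terminal or a non-nullable non-terminal.
Nullable = { 'X' }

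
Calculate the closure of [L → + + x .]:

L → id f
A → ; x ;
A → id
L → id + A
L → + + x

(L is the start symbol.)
To compute CLOSURE, for each item [A → α.Bβ] where B is a non-terminal, add [B → .γ] for all productions B → γ; repeat for the newly added items until nothing changes.

Start with: [L → + + x .]
The dot is at the end, so nothing is added.

CLOSURE = { [L → + + x .] }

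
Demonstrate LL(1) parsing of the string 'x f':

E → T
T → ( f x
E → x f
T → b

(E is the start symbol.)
LL(1) parsing maintains a stack (initially the start symbol over $) and the input. At each step: if the stack top is a terminal, match it against the current input token; if it is a non-terminal N, replace it with the RHS of M[N, lookahead] (the unique production whose predict set contains the lookahead).

Stack is shown with the top on the left.

Stack  Input  Action
--------------------
E $    x f $  output E → x f
x f $  x f $  match 'x'
f $    f $    match 'f'
$      $      accept

The string is accepted.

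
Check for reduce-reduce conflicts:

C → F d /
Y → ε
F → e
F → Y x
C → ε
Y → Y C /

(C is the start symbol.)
Yes — I0: [C → .] vs [Y → .]; I3: [C → .] vs [Y → .]

A reduce-reduce conflict occurs when an LR(0) state has two complete items [A → α .] and [B → β .] — both call for a reduction, and with no lookahead the parser cannot choose between them.

Augment with C' → C and build the canonical LR(0) collection (I0 = CLOSURE({[C' → . C]}), then GOTO on every symbol after a dot until no new states appear). It has 10 states:
  I0: { [C → . F d /], [C → .], [C' → . C], [F → . Y x], [F → . e], [Y → . Y C /], [Y → .] }  — shift, 2 reduces
  I1: { [C' → C .] }  — accept
  I2: { [C → F . d /] }  — shift
  I3: { [C → . F d /], [C → .], [F → . Y x], [F → . e], [F → Y . x], [Y → . Y C /], [Y → .], [Y → Y . C /] }  — shift, 2 reduces
  I4: { [F → e .] }  — reduce
  I5: { [Y → Y C . /] }  — shift
  I6: { [F → Y x .] }  — reduce
  I7: { [Y → Y C / .] }  — reduce
  I8: { [C → F d . /] }  — shift
  I9: { [C → F d / .] }  — reduce

I0 contains complete items [C → .], [Y → .] — reduce-reduce conflict.
I3 contains complete items [C → .], [Y → .] — reduce-reduce conflict.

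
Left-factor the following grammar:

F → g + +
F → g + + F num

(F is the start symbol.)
F → g + + F'
F' → ε
F' → F num

Left-factoring transforms A → αβ₁ | αβ₂ into A → αA' and A' → β₁ | β₂
(α is the longest common prefix among the alternatives). Repeat until
no nonterminal has two alternatives with a common prefix.

Round 1: F has alternatives sharing prefix 'g + +'. Introduce F': F → g + + F'
  Add: F' → ε
  Add: F' → F num

No remaining common prefixes — done.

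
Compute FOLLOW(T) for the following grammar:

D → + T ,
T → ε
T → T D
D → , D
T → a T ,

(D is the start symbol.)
{ '+', ',' }

To compute FOLLOW(T), find every occurrence of T on a right-hand side N → α T β: add FIRST(β) \ {ε}, and if β is empty or nullable also add FOLLOW(N). Iterate to a fixed point.

In D → + T ,: T is followed by ',', add FIRST(',') \ {ε} = { ',' }
In T → T D: T is followed by D, add FIRST(D) \ {ε} = { '+', ',' }
In T → a T ,: T is followed by ',', add FIRST(',') \ {ε} = { ',' }

Taking the union: FOLLOW(T) = { '+', ',' }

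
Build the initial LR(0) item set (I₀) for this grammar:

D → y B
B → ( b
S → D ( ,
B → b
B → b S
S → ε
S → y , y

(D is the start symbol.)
{ [D → . y B], [D' → . D] }

First, augment the grammar with D' → D
I₀ = CLOSURE({ [D' → . D] }):
  [D' → . D] has the dot before D: add [D → . y B]
No further items can be added.

I₀ = { [D → . y B], [D' → . D] }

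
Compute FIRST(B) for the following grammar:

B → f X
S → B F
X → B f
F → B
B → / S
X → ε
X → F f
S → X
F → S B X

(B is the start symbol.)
To compute FIRST(B), examine every production with B on the left-hand side, reading each right-hand side left to right until a non-nullable symbol is reached.

From B → f X:
  - f is a terminal: add 'f' and stop
From B → / S:
  - '/' is a terminal: add '/' and stop

Collecting: FIRST(B) = { '/', 'f' }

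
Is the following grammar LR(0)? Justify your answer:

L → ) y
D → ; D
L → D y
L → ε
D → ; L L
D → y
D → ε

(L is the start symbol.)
No. Shift-reduce conflict between [D → .] and [D → . ; D]

A grammar is LR(0) if no state in the canonical LR(0) collection has:
  - both a shift item (dot before a terminal) and a complete item (shift-reduce conflict), or
  - two or more complete items (reduce-reduce conflict; the accept item [L' → L .] counts as a complete item here).

Augment with L' → L and build the canonical LR(0) collection (I0 = CLOSURE({[L' → . L]}), then GOTO on every symbol after a dot until no new states appear). It has 11 states:
  I0: { [D → . ; D], [D → . ; L L], [D → . y], [D → .], [L → . ) y], [L → . D y], [L → .], [L' → . L] }  — shift, 2 reduces
  I1: { [L → ) . y] }  — shift
  I2: { [D → . ; D], [D → . ; L L], [D → . y], [D → .], [D → ; . D], [D → ; . L L], [L → . ) y], [L → . D y], [L → .] }  — shift, 2 reduces
  I3: { [L → D . y] }  — shift
  I4: { [L' → L .] }  — accept
  I5: { [D → y .] }  — reduce
  I6: { [L → D y .] }  — reduce
  I7: { [D → ; D .], [L → D . y] }  — shift, reduce
  I8: { [D → . ; D], [D → . ; L L], [D → . y], [D → .], [D → ; L . L], [L → . ) y], [L → . D y], [L → .] }  — shift, 2 reduces
  I9: { [D → ; L L .] }  — reduce
  I10: { [L → ) y .] }  — reduce

Conflict in state I0:
  Shift-reduce conflict between [D → .] and [D → . ; D]
So the grammar is NOT LR(0).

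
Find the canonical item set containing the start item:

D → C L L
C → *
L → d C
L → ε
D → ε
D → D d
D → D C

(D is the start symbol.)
First, augment the grammar with D' → D
I₀ = CLOSURE({ [D' → . D] }):
  [D' → . D] has the dot before D: add [D → . C L L], [D → .], [D → . D d], [D → . D C]
  [D → . C L L] has the dot before C: add [C → . *]
No further items can be added.

I₀ = { [C → . *], [D → . C L L], [D → . D C], [D → . D d], [D → .], [D' → . D] }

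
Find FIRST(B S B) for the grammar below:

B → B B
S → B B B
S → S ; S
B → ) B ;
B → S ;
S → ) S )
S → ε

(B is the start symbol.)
{ ')', ';' }

FIRST sets of the non-terminals involved (from the grammar, by fixed-point iteration):
  FIRST(B) = { ')', ';' }

To compute FIRST(B S B), process the symbols left to right:
Symbol B is a non-terminal. Add FIRST(B) \ {ε} = { ')', ';' }
B is not nullable (ε ∉ FIRST(B)), so stop here.
FIRST(B S B) = { ')', ';' }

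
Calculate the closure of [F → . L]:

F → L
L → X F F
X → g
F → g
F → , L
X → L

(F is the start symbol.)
{ [F → . L], [L → . X F F], [X → . L], [X → . g] }

Start with: [F → . L]
  [F → . L] has the dot before L: add [L → . X F F]
  [L → . X F F] has the dot before X: add [X → . g], [X → . L]
No further items can be added.

CLOSURE = { [F → . L], [L → . X F F], [X → . L], [X → . g] }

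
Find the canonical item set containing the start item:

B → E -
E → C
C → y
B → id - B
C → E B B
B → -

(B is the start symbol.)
First, augment the grammar with B' → B
I₀ = CLOSURE({ [B' → . B] }):
  [B' → . B] has the dot before B: add [B → . E -], [B → . id - B], [B → . -]
  [B → . E -] has the dot before E: add [E → . C]
  [E → . C] has the dot before C: add [C → . y], [C → . E B B]
No further items can be added.

I₀ = { [B → . -], [B → . E -], [B → . id - B], [B' → . B], [C → . E B B], [C → . y], [E → . C] }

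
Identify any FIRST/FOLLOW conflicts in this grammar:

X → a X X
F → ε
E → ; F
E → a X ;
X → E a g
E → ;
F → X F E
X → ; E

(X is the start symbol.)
Yes. F → X F E with FOLLOW(F) on { ';', 'a' }

A FIRST/FOLLOW conflict occurs when a non-terminal N has a nullable alternative N → β (β ⇒* ε) and another alternative N → α with FIRST(α) ∩ FOLLOW(N) ≠ ∅: on such a lookahead the parser cannot decide between expanding α and letting N vanish via β.

Nullable non-terminals: F.
FIRST sets used below: FIRST(X) = { ';', 'a' }

F: nullable alternative(s) F → ε; FOLLOW(F) = { $, ';', 'a' }
  F → ε: FIRST \ {ε} = { } — this is the only nullable alternative, skip
  F → X F E: FIRST \ {ε} = { ';', 'a' } — overlaps FOLLOW(F) on { ';', 'a' }: CONFLICT

E, X have no nullable alternative, so no FIRST/FOLLOW check is needed there.

So the grammar has 1 FIRST/FOLLOW conflict (marked CONFLICT above).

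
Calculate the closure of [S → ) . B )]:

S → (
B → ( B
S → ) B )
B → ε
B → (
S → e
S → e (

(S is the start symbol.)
Start with: [S → ) . B )]
  [S → ) . B )] has the dot before B: add [B → . ( B], [B → .], [B → . (]
No further items can be added.

CLOSURE = { [B → . ( B], [B → . (], [B → .], [S → ) . B )] }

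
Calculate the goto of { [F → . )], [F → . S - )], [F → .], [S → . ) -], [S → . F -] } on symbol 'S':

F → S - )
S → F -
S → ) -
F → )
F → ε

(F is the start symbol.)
{ [F → S . - )] }

GOTO(I, 'S') = CLOSURE({ [A → αX.β] : [A → α.Xβ] ∈ I, X = 'S' })

Items with dot before 'S', with the dot advanced:
  [F → . S - )] → [F → S . - )]
Closure adds nothing (no advanced item has the dot before a non-terminal).

GOTO = { [F → S . - )] }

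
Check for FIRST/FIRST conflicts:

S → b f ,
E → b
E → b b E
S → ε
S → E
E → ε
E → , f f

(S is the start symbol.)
Yes. S → b f ',' / S → E on { 'b' }; S → ε / S → E on { ε }; E → b / E → b b E on { 'b' }

A FIRST/FIRST conflict occurs when two productions N → α and N → β for the same non-terminal have FIRST(α) ∩ FIRST(β) ≠ ∅ (with ε ∈ FIRST of a nullable right-hand side, so two nullable alternatives also conflict).

FIRST sets of the non-terminals at (or reachable through a nullable prefix from) the front of some alternative:
  FIRST(E) = { ',', 'b', ε }

Productions for S:
  S → b f ,: FIRST = { 'b' }
  S → ε: FIRST = { ε }
  S → E: FIRST = { ',', 'b', ε }
Productions for E:
  E → b: FIRST = { 'b' }
  E → b b E: FIRST = { 'b' }
  E → ε: FIRST = { ε }
  E → , f f: FIRST = { ',' }

Conflict for S: S → b f , and S → E
  Overlap: { 'b' }
Conflict for S: S → ε and S → E
  Overlap: { ε }
Conflict for E: E → b and E → b b E
  Overlap: { 'b' }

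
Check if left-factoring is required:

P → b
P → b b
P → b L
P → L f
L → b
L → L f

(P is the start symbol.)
Left-factoring is needed when two productions for the same non-terminal
share a common prefix on the right-hand side.

Productions for P:
  P → b
  P → b b
  P → b L
  P → L f
Productions for L:
  L → b
  L → L f

Found common prefix 'b' in productions for P

Answer: Yes, P has productions with common prefix 'b'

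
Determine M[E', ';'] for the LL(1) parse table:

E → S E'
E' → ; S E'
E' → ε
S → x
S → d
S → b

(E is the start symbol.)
E' → ; S E'

To find M[E', ';'], we find productions for E' where ';' is in the predict set (PREDICT(N → α) = (FIRST(α) \ {ε}) ∪ (FOLLOW(N) if α ⇒* ε)).

Relevant sets:
  FOLLOW(E') = { $ }

E' → ; S E': PREDICT = { ';' }
  ';' is in predict set, so this production goes in M[E', ';']
E' → ε: PREDICT = { $ }

M[E', ';'] = E' → ; S E'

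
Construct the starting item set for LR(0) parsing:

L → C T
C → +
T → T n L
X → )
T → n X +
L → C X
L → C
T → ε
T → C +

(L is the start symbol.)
{ [C → . +], [L → . C T], [L → . C X], [L → . C], [L' → . L] }

First, augment the grammar with L' → L
I₀ = CLOSURE({ [L' → . L] }):
  [L' → . L] has the dot before L: add [L → . C T], [L → . C X], [L → . C]
  [L → . C T] has the dot before C: add [C → . +]
No further items can be added.

I₀ = { [C → . +], [L → . C T], [L → . C X], [L → . C], [L' → . L] }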